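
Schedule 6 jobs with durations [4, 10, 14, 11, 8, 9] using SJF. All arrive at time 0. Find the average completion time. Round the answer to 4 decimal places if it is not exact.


SJF order (ascending): [4, 8, 9, 10, 11, 14]
Completion times:
  Job 1: burst=4, C=4
  Job 2: burst=8, C=12
  Job 3: burst=9, C=21
  Job 4: burst=10, C=31
  Job 5: burst=11, C=42
  Job 6: burst=14, C=56
Average completion = 166/6 = 27.6667

27.6667


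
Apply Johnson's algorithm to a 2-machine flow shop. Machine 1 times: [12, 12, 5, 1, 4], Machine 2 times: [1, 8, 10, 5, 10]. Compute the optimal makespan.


Apply Johnson's rule:
  Group 1 (a <= b): [(4, 1, 5), (5, 4, 10), (3, 5, 10)]
  Group 2 (a > b): [(2, 12, 8), (1, 12, 1)]
Optimal job order: [4, 5, 3, 2, 1]
Schedule:
  Job 4: M1 done at 1, M2 done at 6
  Job 5: M1 done at 5, M2 done at 16
  Job 3: M1 done at 10, M2 done at 26
  Job 2: M1 done at 22, M2 done at 34
  Job 1: M1 done at 34, M2 done at 35
Makespan = 35

35


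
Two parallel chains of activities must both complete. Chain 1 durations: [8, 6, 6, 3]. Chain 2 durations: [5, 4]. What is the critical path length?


Path A total = 8 + 6 + 6 + 3 = 23
Path B total = 5 + 4 = 9
Critical path = longest path = max(23, 9) = 23

23


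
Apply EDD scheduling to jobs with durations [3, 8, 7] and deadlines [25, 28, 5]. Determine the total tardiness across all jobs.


Sort by due date (EDD order): [(7, 5), (3, 25), (8, 28)]
Compute completion times and tardiness:
  Job 1: p=7, d=5, C=7, tardiness=max(0,7-5)=2
  Job 2: p=3, d=25, C=10, tardiness=max(0,10-25)=0
  Job 3: p=8, d=28, C=18, tardiness=max(0,18-28)=0
Total tardiness = 2

2


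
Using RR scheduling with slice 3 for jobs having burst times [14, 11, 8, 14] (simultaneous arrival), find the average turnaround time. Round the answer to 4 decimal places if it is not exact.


Time quantum = 3
Execution trace:
  J1 runs 3 units, time = 3
  J2 runs 3 units, time = 6
  J3 runs 3 units, time = 9
  J4 runs 3 units, time = 12
  J1 runs 3 units, time = 15
  J2 runs 3 units, time = 18
  J3 runs 3 units, time = 21
  J4 runs 3 units, time = 24
  J1 runs 3 units, time = 27
  J2 runs 3 units, time = 30
  J3 runs 2 units, time = 32
  J4 runs 3 units, time = 35
  J1 runs 3 units, time = 38
  J2 runs 2 units, time = 40
  J4 runs 3 units, time = 43
  J1 runs 2 units, time = 45
  J4 runs 2 units, time = 47
Finish times: [45, 40, 32, 47]
Average turnaround = 164/4 = 41.0

41.0


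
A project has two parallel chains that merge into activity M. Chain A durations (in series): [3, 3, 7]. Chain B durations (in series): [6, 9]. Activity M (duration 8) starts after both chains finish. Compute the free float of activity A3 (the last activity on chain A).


ES(A3) = sum of predecessors on chain A = 6
EF(A3) = ES + duration = 6 + 7 = 13
Successor of A3 is M. ES(M) = max(sum(A), sum(B)) = max(13, 15) = 15
Free float = ES(successor) - EF(current) = 15 - 13 = 2

2


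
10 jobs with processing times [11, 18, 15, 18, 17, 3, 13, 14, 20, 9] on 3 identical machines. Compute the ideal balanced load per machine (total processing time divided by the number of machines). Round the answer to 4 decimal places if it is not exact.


Total processing time = 11 + 18 + 15 + 18 + 17 + 3 + 13 + 14 + 20 + 9 = 138
Number of machines = 3
Ideal balanced load = 138 / 3 = 46.0

46.0


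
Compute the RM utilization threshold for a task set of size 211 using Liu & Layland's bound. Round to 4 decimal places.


Compute 2^(1/211) = 1.0032904594
Subtract 1: 1.0032904594 - 1 = 0.0032904594
Multiply by n: 211 * 0.0032904594 = 0.6942869334
Round to 4 dp: 0.6943

0.6943


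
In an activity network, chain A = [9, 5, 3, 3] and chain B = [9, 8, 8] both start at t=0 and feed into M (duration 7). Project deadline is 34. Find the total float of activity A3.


Forward pass: ES(A3) = sum of predecessors on chain A = 14
EF = ES + duration = 14 + 3 = 17
Backward pass: LF(M) = deadline = 34; LS(M) = 34 - 7 = 27
LF(A3) = LS(M) - sum(successors on chain A) = 27 - 3 = 24
LS = LF - duration = 24 - 3 = 21
Total float = LS - ES = 21 - 14 = 7

7


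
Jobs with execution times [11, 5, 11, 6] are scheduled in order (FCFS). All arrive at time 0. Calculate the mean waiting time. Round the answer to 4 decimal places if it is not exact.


FCFS order (as given): [11, 5, 11, 6]
Waiting times:
  Job 1: wait = 0
  Job 2: wait = 11
  Job 3: wait = 16
  Job 4: wait = 27
Sum of waiting times = 54
Average waiting time = 54/4 = 13.5

13.5


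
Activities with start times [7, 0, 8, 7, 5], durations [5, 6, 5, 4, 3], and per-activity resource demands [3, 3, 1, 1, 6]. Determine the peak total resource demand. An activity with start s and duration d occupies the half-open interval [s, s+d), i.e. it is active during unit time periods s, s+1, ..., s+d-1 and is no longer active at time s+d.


Each activity i is active on [start_i, start_i + duration_i).
Compute total resource usage per time slot:
  t=0: active resources = [3], total = 3
  t=1: active resources = [3], total = 3
  t=2: active resources = [3], total = 3
  t=3: active resources = [3], total = 3
  t=4: active resources = [3], total = 3
  t=5: active resources = [3, 6], total = 9
  t=6: active resources = [6], total = 6
  t=7: active resources = [3, 1, 6], total = 10
  t=8: active resources = [3, 1, 1], total = 5
  t=9: active resources = [3, 1, 1], total = 5
  t=10: active resources = [3, 1, 1], total = 5
  t=11: active resources = [3, 1], total = 4
  t=12: active resources = [1], total = 1
Peak resource demand = 10

10


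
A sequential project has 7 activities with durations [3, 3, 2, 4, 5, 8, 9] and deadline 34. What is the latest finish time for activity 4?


LF(activity 4) = deadline - sum of successor durations
Successors: activities 5 through 7 with durations [5, 8, 9]
Sum of successor durations = 22
LF = 34 - 22 = 12

12


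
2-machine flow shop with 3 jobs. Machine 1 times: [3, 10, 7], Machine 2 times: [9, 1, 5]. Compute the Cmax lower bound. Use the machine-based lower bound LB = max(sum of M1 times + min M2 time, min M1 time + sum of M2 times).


LB1 = sum(M1 times) + min(M2 times) = 20 + 1 = 21
LB2 = min(M1 times) + sum(M2 times) = 3 + 15 = 18
Lower bound = max(LB1, LB2) = max(21, 18) = 21

21


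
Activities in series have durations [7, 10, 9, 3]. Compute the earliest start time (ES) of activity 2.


Activity 2 starts after activities 1 through 1 complete.
Predecessor durations: [7]
ES = 7 = 7

7


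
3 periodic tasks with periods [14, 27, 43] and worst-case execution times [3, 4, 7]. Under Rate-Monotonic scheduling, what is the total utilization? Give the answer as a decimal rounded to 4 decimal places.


Compute individual utilizations (exact fractions):
  Task 1: C/T = 3/14 (approx. 0.2143)
  Task 2: C/T = 4/27 (approx. 0.1481)
  Task 3: C/T = 7/43 (approx. 0.1628)
Total utilization U = 3/14 + 4/27 + 7/43 = 8537/16254
Rounded to 4 decimal places: U = 0.5252
RM (Liu & Layland) bound for 3 tasks = 0.779763; compare with U = 8537/16254 (approx. 0.525225)
U <= bound, so schedulable by RM sufficient condition.

0.5252


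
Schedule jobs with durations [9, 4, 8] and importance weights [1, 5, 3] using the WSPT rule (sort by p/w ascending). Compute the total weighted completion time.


Compute p/w ratios and sort ascending (WSPT): [(4, 5), (8, 3), (9, 1)]
Compute weighted completion times:
  Job (p=4,w=5): C=4, w*C=5*4=20
  Job (p=8,w=3): C=12, w*C=3*12=36
  Job (p=9,w=1): C=21, w*C=1*21=21
Total weighted completion time = 77

77


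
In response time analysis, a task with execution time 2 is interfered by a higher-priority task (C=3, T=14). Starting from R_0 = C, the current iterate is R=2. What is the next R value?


R_next = C + ceil(R_prev / T_hp) * C_hp
ceil(2 / 14) = ceil(0.1429) = 1
Interference = 1 * 3 = 3
R_next = 2 + 3 = 5

5


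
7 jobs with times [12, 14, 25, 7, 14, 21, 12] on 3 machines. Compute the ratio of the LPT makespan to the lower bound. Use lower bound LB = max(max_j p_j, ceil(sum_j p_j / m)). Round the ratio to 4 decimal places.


LPT order: [25, 21, 14, 14, 12, 12, 7]
Machine loads after assignment: [37, 33, 35]
LPT makespan = 37
Lower bound = max(max_job, ceil(total/3)) = max(25, 35) = 35
Ratio = 37 / 35 = 1.0571

1.0571


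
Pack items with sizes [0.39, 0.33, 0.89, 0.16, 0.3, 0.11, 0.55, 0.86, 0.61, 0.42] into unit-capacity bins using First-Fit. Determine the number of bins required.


Place items sequentially using First-Fit:
  Item 0.39 -> new Bin 1
  Item 0.33 -> Bin 1 (now 0.72)
  Item 0.89 -> new Bin 2
  Item 0.16 -> Bin 1 (now 0.88)
  Item 0.3 -> new Bin 3
  Item 0.11 -> Bin 1 (now 0.99)
  Item 0.55 -> Bin 3 (now 0.85)
  Item 0.86 -> new Bin 4
  Item 0.61 -> new Bin 5
  Item 0.42 -> new Bin 6
Total bins used = 6

6


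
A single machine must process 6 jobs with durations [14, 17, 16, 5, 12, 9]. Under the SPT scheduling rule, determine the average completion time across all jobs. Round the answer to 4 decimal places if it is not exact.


Sort jobs by processing time (SPT order): [5, 9, 12, 14, 16, 17]
Compute completion times sequentially:
  Job 1: processing = 5, completes at 5
  Job 2: processing = 9, completes at 14
  Job 3: processing = 12, completes at 26
  Job 4: processing = 14, completes at 40
  Job 5: processing = 16, completes at 56
  Job 6: processing = 17, completes at 73
Sum of completion times = 214
Average completion time = 214/6 = 35.6667

35.6667


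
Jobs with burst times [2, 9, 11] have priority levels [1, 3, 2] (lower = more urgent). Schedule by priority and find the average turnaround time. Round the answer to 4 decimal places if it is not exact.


Sort by priority (ascending = highest first):
Order: [(1, 2), (2, 11), (3, 9)]
Completion times:
  Priority 1, burst=2, C=2
  Priority 2, burst=11, C=13
  Priority 3, burst=9, C=22
Average turnaround = 37/3 = 12.3333

12.3333


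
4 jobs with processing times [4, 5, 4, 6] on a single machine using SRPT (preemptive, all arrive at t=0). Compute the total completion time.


Since all jobs arrive at t=0, SRPT equals SPT ordering.
SPT order: [4, 4, 5, 6]
Completion times:
  Job 1: p=4, C=4
  Job 2: p=4, C=8
  Job 3: p=5, C=13
  Job 4: p=6, C=19
Total completion time = 4 + 8 + 13 + 19 = 44

44


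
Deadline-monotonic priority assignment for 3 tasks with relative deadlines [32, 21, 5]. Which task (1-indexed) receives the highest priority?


Sort tasks by relative deadline (ascending):
  Task 3: deadline = 5
  Task 2: deadline = 21
  Task 1: deadline = 32
Priority order (highest first): [3, 2, 1]
Highest priority task = 3

3


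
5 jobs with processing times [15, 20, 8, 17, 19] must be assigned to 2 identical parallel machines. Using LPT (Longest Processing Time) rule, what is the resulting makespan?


Sort jobs in decreasing order (LPT): [20, 19, 17, 15, 8]
Assign each job to the least loaded machine:
  Machine 1: jobs [20, 15, 8], load = 43
  Machine 2: jobs [19, 17], load = 36
Makespan = max load = 43

43


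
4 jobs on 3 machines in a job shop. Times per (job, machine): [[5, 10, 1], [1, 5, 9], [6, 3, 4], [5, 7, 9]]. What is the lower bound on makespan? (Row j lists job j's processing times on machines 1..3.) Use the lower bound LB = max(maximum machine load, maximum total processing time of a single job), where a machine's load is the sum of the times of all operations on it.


Machine loads:
  Machine 1: 5 + 1 + 6 + 5 = 17
  Machine 2: 10 + 5 + 3 + 7 = 25
  Machine 3: 1 + 9 + 4 + 9 = 23
Max machine load = 25
Job totals:
  Job 1: 16
  Job 2: 15
  Job 3: 13
  Job 4: 21
Max job total = 21
Lower bound = max(25, 21) = 25

25


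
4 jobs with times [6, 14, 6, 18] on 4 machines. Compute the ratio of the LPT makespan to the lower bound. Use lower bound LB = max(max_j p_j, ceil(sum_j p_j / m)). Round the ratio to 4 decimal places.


LPT order: [18, 14, 6, 6]
Machine loads after assignment: [18, 14, 6, 6]
LPT makespan = 18
Lower bound = max(max_job, ceil(total/4)) = max(18, 11) = 18
Ratio = 18 / 18 = 1.0

1.0


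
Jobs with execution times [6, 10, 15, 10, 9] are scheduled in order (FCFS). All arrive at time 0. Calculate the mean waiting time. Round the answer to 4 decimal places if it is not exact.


FCFS order (as given): [6, 10, 15, 10, 9]
Waiting times:
  Job 1: wait = 0
  Job 2: wait = 6
  Job 3: wait = 16
  Job 4: wait = 31
  Job 5: wait = 41
Sum of waiting times = 94
Average waiting time = 94/5 = 18.8

18.8


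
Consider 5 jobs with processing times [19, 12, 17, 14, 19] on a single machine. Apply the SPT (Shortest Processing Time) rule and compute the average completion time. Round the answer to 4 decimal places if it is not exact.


Sort jobs by processing time (SPT order): [12, 14, 17, 19, 19]
Compute completion times sequentially:
  Job 1: processing = 12, completes at 12
  Job 2: processing = 14, completes at 26
  Job 3: processing = 17, completes at 43
  Job 4: processing = 19, completes at 62
  Job 5: processing = 19, completes at 81
Sum of completion times = 224
Average completion time = 224/5 = 44.8

44.8


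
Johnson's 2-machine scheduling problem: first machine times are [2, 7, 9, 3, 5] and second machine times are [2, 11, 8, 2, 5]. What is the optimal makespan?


Apply Johnson's rule:
  Group 1 (a <= b): [(1, 2, 2), (5, 5, 5), (2, 7, 11)]
  Group 2 (a > b): [(3, 9, 8), (4, 3, 2)]
Optimal job order: [1, 5, 2, 3, 4]
Schedule:
  Job 1: M1 done at 2, M2 done at 4
  Job 5: M1 done at 7, M2 done at 12
  Job 2: M1 done at 14, M2 done at 25
  Job 3: M1 done at 23, M2 done at 33
  Job 4: M1 done at 26, M2 done at 35
Makespan = 35

35


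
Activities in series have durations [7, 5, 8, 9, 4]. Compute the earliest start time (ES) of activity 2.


Activity 2 starts after activities 1 through 1 complete.
Predecessor durations: [7]
ES = 7 = 7

7


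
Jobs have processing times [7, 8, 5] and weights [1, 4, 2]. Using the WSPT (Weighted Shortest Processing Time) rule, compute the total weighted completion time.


Compute p/w ratios and sort ascending (WSPT): [(8, 4), (5, 2), (7, 1)]
Compute weighted completion times:
  Job (p=8,w=4): C=8, w*C=4*8=32
  Job (p=5,w=2): C=13, w*C=2*13=26
  Job (p=7,w=1): C=20, w*C=1*20=20
Total weighted completion time = 78

78


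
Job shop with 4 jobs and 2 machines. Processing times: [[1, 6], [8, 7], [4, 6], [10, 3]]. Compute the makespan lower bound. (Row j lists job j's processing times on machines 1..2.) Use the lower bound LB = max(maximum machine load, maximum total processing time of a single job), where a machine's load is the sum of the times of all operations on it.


Machine loads:
  Machine 1: 1 + 8 + 4 + 10 = 23
  Machine 2: 6 + 7 + 6 + 3 = 22
Max machine load = 23
Job totals:
  Job 1: 7
  Job 2: 15
  Job 3: 10
  Job 4: 13
Max job total = 15
Lower bound = max(23, 15) = 23

23


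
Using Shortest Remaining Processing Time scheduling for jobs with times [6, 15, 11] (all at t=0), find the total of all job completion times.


Since all jobs arrive at t=0, SRPT equals SPT ordering.
SPT order: [6, 11, 15]
Completion times:
  Job 1: p=6, C=6
  Job 2: p=11, C=17
  Job 3: p=15, C=32
Total completion time = 6 + 17 + 32 = 55

55


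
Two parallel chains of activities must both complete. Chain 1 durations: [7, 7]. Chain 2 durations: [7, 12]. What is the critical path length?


Path A total = 7 + 7 = 14
Path B total = 7 + 12 = 19
Critical path = longest path = max(14, 19) = 19

19


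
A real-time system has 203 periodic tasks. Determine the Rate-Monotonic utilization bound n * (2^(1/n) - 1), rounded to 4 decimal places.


Compute 2^(1/203) = 1.0034203542
Subtract 1: 1.0034203542 - 1 = 0.0034203542
Multiply by n: 203 * 0.0034203542 = 0.6943319026
Round to 4 dp: 0.6943

0.6943


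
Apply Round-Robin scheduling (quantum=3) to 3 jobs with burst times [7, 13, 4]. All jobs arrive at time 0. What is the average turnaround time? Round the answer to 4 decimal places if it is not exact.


Time quantum = 3
Execution trace:
  J1 runs 3 units, time = 3
  J2 runs 3 units, time = 6
  J3 runs 3 units, time = 9
  J1 runs 3 units, time = 12
  J2 runs 3 units, time = 15
  J3 runs 1 units, time = 16
  J1 runs 1 units, time = 17
  J2 runs 3 units, time = 20
  J2 runs 3 units, time = 23
  J2 runs 1 units, time = 24
Finish times: [17, 24, 16]
Average turnaround = 57/3 = 19.0

19.0


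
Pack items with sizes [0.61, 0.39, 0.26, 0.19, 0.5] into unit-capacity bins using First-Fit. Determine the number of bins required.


Place items sequentially using First-Fit:
  Item 0.61 -> new Bin 1
  Item 0.39 -> Bin 1 (now 1.0)
  Item 0.26 -> new Bin 2
  Item 0.19 -> Bin 2 (now 0.45)
  Item 0.5 -> Bin 2 (now 0.95)
Total bins used = 2

2


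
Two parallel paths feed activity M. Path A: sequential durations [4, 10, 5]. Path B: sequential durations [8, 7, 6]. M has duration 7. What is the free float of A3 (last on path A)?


ES(A3) = sum of predecessors on chain A = 14
EF(A3) = ES + duration = 14 + 5 = 19
Successor of A3 is M. ES(M) = max(sum(A), sum(B)) = max(19, 21) = 21
Free float = ES(successor) - EF(current) = 21 - 19 = 2

2


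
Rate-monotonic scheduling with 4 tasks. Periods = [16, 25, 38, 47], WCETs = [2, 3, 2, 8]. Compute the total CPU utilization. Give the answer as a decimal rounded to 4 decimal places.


Compute individual utilizations (exact fractions):
  Task 1: C/T = 2/16 = 1/8 (approx. 0.125)
  Task 2: C/T = 3/25 (approx. 0.12)
  Task 3: C/T = 2/38 = 1/19 (approx. 0.0526)
  Task 4: C/T = 8/47 (approx. 0.1702)
Total utilization U = 1/8 + 3/25 + 1/19 + 8/47 = 83557/178600
Rounded to 4 decimal places: U = 0.4678
RM (Liu & Layland) bound for 4 tasks = 0.756828; compare with U = 83557/178600 (approx. 0.467844)
U <= bound, so schedulable by RM sufficient condition.

0.4678


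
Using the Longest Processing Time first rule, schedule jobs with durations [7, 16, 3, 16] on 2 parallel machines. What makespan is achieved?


Sort jobs in decreasing order (LPT): [16, 16, 7, 3]
Assign each job to the least loaded machine:
  Machine 1: jobs [16, 7], load = 23
  Machine 2: jobs [16, 3], load = 19
Makespan = max load = 23

23


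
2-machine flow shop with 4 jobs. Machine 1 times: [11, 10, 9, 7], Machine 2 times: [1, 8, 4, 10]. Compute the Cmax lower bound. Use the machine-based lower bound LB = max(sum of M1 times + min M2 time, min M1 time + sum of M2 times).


LB1 = sum(M1 times) + min(M2 times) = 37 + 1 = 38
LB2 = min(M1 times) + sum(M2 times) = 7 + 23 = 30
Lower bound = max(LB1, LB2) = max(38, 30) = 38

38


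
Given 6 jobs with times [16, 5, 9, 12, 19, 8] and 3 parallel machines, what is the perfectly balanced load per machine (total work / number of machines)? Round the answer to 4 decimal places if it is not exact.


Total processing time = 16 + 5 + 9 + 12 + 19 + 8 = 69
Number of machines = 3
Ideal balanced load = 69 / 3 = 23.0

23.0


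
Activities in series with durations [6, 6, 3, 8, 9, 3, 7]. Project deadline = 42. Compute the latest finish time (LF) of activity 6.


LF(activity 6) = deadline - sum of successor durations
Successors: activities 7 through 7 with durations [7]
Sum of successor durations = 7
LF = 42 - 7 = 35

35


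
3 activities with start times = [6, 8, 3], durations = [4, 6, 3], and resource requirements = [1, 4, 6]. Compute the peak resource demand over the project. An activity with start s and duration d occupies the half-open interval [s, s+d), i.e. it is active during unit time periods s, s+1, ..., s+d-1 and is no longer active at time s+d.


Each activity i is active on [start_i, start_i + duration_i).
Compute total resource usage per time slot:
  t=0: active resources = [], total = 0
  t=1: active resources = [], total = 0
  t=2: active resources = [], total = 0
  t=3: active resources = [6], total = 6
  t=4: active resources = [6], total = 6
  t=5: active resources = [6], total = 6
  t=6: active resources = [1], total = 1
  t=7: active resources = [1], total = 1
  t=8: active resources = [1, 4], total = 5
  t=9: active resources = [1, 4], total = 5
  t=10: active resources = [4], total = 4
  t=11: active resources = [4], total = 4
  t=12: active resources = [4], total = 4
  t=13: active resources = [4], total = 4
Peak resource demand = 6

6


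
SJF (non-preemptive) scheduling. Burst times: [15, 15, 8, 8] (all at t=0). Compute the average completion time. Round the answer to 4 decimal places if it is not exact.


SJF order (ascending): [8, 8, 15, 15]
Completion times:
  Job 1: burst=8, C=8
  Job 2: burst=8, C=16
  Job 3: burst=15, C=31
  Job 4: burst=15, C=46
Average completion = 101/4 = 25.25

25.25


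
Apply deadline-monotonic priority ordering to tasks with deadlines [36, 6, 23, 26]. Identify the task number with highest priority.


Sort tasks by relative deadline (ascending):
  Task 2: deadline = 6
  Task 3: deadline = 23
  Task 4: deadline = 26
  Task 1: deadline = 36
Priority order (highest first): [2, 3, 4, 1]
Highest priority task = 2

2


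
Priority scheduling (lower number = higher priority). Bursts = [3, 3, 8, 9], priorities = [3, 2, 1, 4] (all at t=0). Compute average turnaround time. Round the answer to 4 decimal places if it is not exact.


Sort by priority (ascending = highest first):
Order: [(1, 8), (2, 3), (3, 3), (4, 9)]
Completion times:
  Priority 1, burst=8, C=8
  Priority 2, burst=3, C=11
  Priority 3, burst=3, C=14
  Priority 4, burst=9, C=23
Average turnaround = 56/4 = 14.0

14.0


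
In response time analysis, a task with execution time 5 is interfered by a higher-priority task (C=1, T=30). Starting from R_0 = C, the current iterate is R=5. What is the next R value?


R_next = C + ceil(R_prev / T_hp) * C_hp
ceil(5 / 30) = ceil(0.1667) = 1
Interference = 1 * 1 = 1
R_next = 5 + 1 = 6

6


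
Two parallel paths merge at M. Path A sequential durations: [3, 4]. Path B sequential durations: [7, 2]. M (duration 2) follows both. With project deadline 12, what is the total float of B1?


Forward pass: ES(B1) = sum of predecessors on chain B = 0
EF = ES + duration = 0 + 7 = 7
Backward pass: LF(M) = deadline = 12; LS(M) = 12 - 2 = 10
LF(B1) = LS(M) - sum(successors on chain B) = 10 - 2 = 8
LS = LF - duration = 8 - 7 = 1
Total float = LS - ES = 1 - 0 = 1

1


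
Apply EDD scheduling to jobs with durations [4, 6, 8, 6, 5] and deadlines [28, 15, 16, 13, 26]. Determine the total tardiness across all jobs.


Sort by due date (EDD order): [(6, 13), (6, 15), (8, 16), (5, 26), (4, 28)]
Compute completion times and tardiness:
  Job 1: p=6, d=13, C=6, tardiness=max(0,6-13)=0
  Job 2: p=6, d=15, C=12, tardiness=max(0,12-15)=0
  Job 3: p=8, d=16, C=20, tardiness=max(0,20-16)=4
  Job 4: p=5, d=26, C=25, tardiness=max(0,25-26)=0
  Job 5: p=4, d=28, C=29, tardiness=max(0,29-28)=1
Total tardiness = 5

5


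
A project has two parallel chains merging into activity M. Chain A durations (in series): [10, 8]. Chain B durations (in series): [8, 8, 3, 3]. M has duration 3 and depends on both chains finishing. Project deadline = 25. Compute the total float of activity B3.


Forward pass: ES(B3) = sum of predecessors on chain B = 16
EF = ES + duration = 16 + 3 = 19
Backward pass: LF(M) = deadline = 25; LS(M) = 25 - 3 = 22
LF(B3) = LS(M) - sum(successors on chain B) = 22 - 3 = 19
LS = LF - duration = 19 - 3 = 16
Total float = LS - ES = 16 - 16 = 0

0


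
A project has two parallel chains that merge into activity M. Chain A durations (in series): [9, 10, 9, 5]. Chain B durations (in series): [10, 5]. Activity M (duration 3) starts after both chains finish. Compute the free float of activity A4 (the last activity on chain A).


ES(A4) = sum of predecessors on chain A = 28
EF(A4) = ES + duration = 28 + 5 = 33
Successor of A4 is M. ES(M) = max(sum(A), sum(B)) = max(33, 15) = 33
Free float = ES(successor) - EF(current) = 33 - 33 = 0

0


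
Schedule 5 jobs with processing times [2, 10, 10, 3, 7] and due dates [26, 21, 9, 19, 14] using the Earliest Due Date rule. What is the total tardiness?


Sort by due date (EDD order): [(10, 9), (7, 14), (3, 19), (10, 21), (2, 26)]
Compute completion times and tardiness:
  Job 1: p=10, d=9, C=10, tardiness=max(0,10-9)=1
  Job 2: p=7, d=14, C=17, tardiness=max(0,17-14)=3
  Job 3: p=3, d=19, C=20, tardiness=max(0,20-19)=1
  Job 4: p=10, d=21, C=30, tardiness=max(0,30-21)=9
  Job 5: p=2, d=26, C=32, tardiness=max(0,32-26)=6
Total tardiness = 20

20


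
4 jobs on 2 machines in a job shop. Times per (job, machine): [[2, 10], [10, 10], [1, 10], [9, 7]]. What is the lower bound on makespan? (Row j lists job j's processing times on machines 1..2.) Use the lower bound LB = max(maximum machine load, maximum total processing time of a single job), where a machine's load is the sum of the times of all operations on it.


Machine loads:
  Machine 1: 2 + 10 + 1 + 9 = 22
  Machine 2: 10 + 10 + 10 + 7 = 37
Max machine load = 37
Job totals:
  Job 1: 12
  Job 2: 20
  Job 3: 11
  Job 4: 16
Max job total = 20
Lower bound = max(37, 20) = 37

37


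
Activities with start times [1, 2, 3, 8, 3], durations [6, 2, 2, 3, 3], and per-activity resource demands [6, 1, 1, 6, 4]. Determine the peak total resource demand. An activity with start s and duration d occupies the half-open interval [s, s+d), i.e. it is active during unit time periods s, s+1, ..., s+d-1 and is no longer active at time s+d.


Each activity i is active on [start_i, start_i + duration_i).
Compute total resource usage per time slot:
  t=0: active resources = [], total = 0
  t=1: active resources = [6], total = 6
  t=2: active resources = [6, 1], total = 7
  t=3: active resources = [6, 1, 1, 4], total = 12
  t=4: active resources = [6, 1, 4], total = 11
  t=5: active resources = [6, 4], total = 10
  t=6: active resources = [6], total = 6
  t=7: active resources = [], total = 0
  t=8: active resources = [6], total = 6
  t=9: active resources = [6], total = 6
  t=10: active resources = [6], total = 6
Peak resource demand = 12

12


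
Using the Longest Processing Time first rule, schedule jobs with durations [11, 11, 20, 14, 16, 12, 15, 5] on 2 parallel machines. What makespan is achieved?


Sort jobs in decreasing order (LPT): [20, 16, 15, 14, 12, 11, 11, 5]
Assign each job to the least loaded machine:
  Machine 1: jobs [20, 14, 11, 5], load = 50
  Machine 2: jobs [16, 15, 12, 11], load = 54
Makespan = max load = 54

54


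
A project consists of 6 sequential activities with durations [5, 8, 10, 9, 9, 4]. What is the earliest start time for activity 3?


Activity 3 starts after activities 1 through 2 complete.
Predecessor durations: [5, 8]
ES = 5 + 8 = 13

13


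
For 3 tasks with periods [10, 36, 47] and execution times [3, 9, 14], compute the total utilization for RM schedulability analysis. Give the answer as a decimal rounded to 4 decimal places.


Compute individual utilizations (exact fractions):
  Task 1: C/T = 3/10 (approx. 0.3)
  Task 2: C/T = 9/36 = 1/4 (approx. 0.25)
  Task 3: C/T = 14/47 (approx. 0.2979)
Total utilization U = 3/10 + 1/4 + 14/47 = 797/940
Rounded to 4 decimal places: U = 0.8479
RM (Liu & Layland) bound for 3 tasks = 0.779763; compare with U = 797/940 (approx. 0.847872)
bound < U <= 1, so the RM sufficient condition is not met (inconclusive; an exact test such as response-time analysis is needed).

0.8479


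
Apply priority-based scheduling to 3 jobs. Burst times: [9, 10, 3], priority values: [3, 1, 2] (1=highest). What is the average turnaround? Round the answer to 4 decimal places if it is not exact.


Sort by priority (ascending = highest first):
Order: [(1, 10), (2, 3), (3, 9)]
Completion times:
  Priority 1, burst=10, C=10
  Priority 2, burst=3, C=13
  Priority 3, burst=9, C=22
Average turnaround = 45/3 = 15.0

15.0


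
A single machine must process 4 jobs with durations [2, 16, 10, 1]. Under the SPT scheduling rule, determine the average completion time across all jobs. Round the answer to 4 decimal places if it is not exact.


Sort jobs by processing time (SPT order): [1, 2, 10, 16]
Compute completion times sequentially:
  Job 1: processing = 1, completes at 1
  Job 2: processing = 2, completes at 3
  Job 3: processing = 10, completes at 13
  Job 4: processing = 16, completes at 29
Sum of completion times = 46
Average completion time = 46/4 = 11.5

11.5


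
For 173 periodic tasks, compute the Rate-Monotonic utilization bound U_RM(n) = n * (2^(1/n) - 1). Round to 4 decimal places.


Compute 2^(1/173) = 1.0040146684
Subtract 1: 1.0040146684 - 1 = 0.0040146684
Multiply by n: 173 * 0.0040146684 = 0.6945376332
Round to 4 dp: 0.6945

0.6945


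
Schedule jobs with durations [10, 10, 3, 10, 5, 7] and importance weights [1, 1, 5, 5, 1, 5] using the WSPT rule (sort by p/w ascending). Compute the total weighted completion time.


Compute p/w ratios and sort ascending (WSPT): [(3, 5), (7, 5), (10, 5), (5, 1), (10, 1), (10, 1)]
Compute weighted completion times:
  Job (p=3,w=5): C=3, w*C=5*3=15
  Job (p=7,w=5): C=10, w*C=5*10=50
  Job (p=10,w=5): C=20, w*C=5*20=100
  Job (p=5,w=1): C=25, w*C=1*25=25
  Job (p=10,w=1): C=35, w*C=1*35=35
  Job (p=10,w=1): C=45, w*C=1*45=45
Total weighted completion time = 270

270


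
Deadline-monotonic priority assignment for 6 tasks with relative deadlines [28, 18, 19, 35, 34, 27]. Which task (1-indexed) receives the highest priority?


Sort tasks by relative deadline (ascending):
  Task 2: deadline = 18
  Task 3: deadline = 19
  Task 6: deadline = 27
  Task 1: deadline = 28
  Task 5: deadline = 34
  Task 4: deadline = 35
Priority order (highest first): [2, 3, 6, 1, 5, 4]
Highest priority task = 2

2


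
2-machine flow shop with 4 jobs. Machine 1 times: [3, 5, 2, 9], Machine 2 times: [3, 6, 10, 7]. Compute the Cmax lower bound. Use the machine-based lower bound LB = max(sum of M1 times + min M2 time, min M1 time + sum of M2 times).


LB1 = sum(M1 times) + min(M2 times) = 19 + 3 = 22
LB2 = min(M1 times) + sum(M2 times) = 2 + 26 = 28
Lower bound = max(LB1, LB2) = max(22, 28) = 28

28


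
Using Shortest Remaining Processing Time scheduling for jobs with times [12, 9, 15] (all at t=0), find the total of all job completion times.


Since all jobs arrive at t=0, SRPT equals SPT ordering.
SPT order: [9, 12, 15]
Completion times:
  Job 1: p=9, C=9
  Job 2: p=12, C=21
  Job 3: p=15, C=36
Total completion time = 9 + 21 + 36 = 66

66


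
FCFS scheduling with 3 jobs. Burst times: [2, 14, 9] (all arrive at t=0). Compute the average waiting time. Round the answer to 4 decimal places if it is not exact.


FCFS order (as given): [2, 14, 9]
Waiting times:
  Job 1: wait = 0
  Job 2: wait = 2
  Job 3: wait = 16
Sum of waiting times = 18
Average waiting time = 18/3 = 6.0

6.0


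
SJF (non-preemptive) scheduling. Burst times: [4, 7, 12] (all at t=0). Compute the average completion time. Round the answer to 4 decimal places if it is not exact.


SJF order (ascending): [4, 7, 12]
Completion times:
  Job 1: burst=4, C=4
  Job 2: burst=7, C=11
  Job 3: burst=12, C=23
Average completion = 38/3 = 12.6667

12.6667


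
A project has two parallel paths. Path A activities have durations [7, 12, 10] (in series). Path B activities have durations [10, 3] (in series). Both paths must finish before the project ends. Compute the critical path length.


Path A total = 7 + 12 + 10 = 29
Path B total = 10 + 3 = 13
Critical path = longest path = max(29, 13) = 29

29


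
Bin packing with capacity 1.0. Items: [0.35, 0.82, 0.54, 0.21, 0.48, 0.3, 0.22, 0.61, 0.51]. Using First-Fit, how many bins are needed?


Place items sequentially using First-Fit:
  Item 0.35 -> new Bin 1
  Item 0.82 -> new Bin 2
  Item 0.54 -> Bin 1 (now 0.89)
  Item 0.21 -> new Bin 3
  Item 0.48 -> Bin 3 (now 0.69)
  Item 0.3 -> Bin 3 (now 0.99)
  Item 0.22 -> new Bin 4
  Item 0.61 -> Bin 4 (now 0.83)
  Item 0.51 -> new Bin 5
Total bins used = 5

5


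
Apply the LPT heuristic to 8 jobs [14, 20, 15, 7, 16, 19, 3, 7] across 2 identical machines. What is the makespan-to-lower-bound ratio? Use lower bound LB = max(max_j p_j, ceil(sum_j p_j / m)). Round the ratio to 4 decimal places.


LPT order: [20, 19, 16, 15, 14, 7, 7, 3]
Machine loads after assignment: [52, 49]
LPT makespan = 52
Lower bound = max(max_job, ceil(total/2)) = max(20, 51) = 51
Ratio = 52 / 51 = 1.0196

1.0196


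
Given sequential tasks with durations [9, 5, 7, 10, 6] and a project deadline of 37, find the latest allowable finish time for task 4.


LF(activity 4) = deadline - sum of successor durations
Successors: activities 5 through 5 with durations [6]
Sum of successor durations = 6
LF = 37 - 6 = 31

31


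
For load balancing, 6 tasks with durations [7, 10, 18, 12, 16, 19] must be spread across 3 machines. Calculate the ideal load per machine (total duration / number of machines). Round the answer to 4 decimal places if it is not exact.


Total processing time = 7 + 10 + 18 + 12 + 16 + 19 = 82
Number of machines = 3
Ideal balanced load = 82 / 3 = 27.3333

27.3333


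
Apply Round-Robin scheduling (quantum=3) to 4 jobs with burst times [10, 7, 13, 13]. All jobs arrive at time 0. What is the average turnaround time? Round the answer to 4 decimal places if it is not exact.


Time quantum = 3
Execution trace:
  J1 runs 3 units, time = 3
  J2 runs 3 units, time = 6
  J3 runs 3 units, time = 9
  J4 runs 3 units, time = 12
  J1 runs 3 units, time = 15
  J2 runs 3 units, time = 18
  J3 runs 3 units, time = 21
  J4 runs 3 units, time = 24
  J1 runs 3 units, time = 27
  J2 runs 1 units, time = 28
  J3 runs 3 units, time = 31
  J4 runs 3 units, time = 34
  J1 runs 1 units, time = 35
  J3 runs 3 units, time = 38
  J4 runs 3 units, time = 41
  J3 runs 1 units, time = 42
  J4 runs 1 units, time = 43
Finish times: [35, 28, 42, 43]
Average turnaround = 148/4 = 37.0

37.0


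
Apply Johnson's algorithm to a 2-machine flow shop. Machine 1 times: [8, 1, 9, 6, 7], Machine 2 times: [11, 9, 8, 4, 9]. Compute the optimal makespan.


Apply Johnson's rule:
  Group 1 (a <= b): [(2, 1, 9), (5, 7, 9), (1, 8, 11)]
  Group 2 (a > b): [(3, 9, 8), (4, 6, 4)]
Optimal job order: [2, 5, 1, 3, 4]
Schedule:
  Job 2: M1 done at 1, M2 done at 10
  Job 5: M1 done at 8, M2 done at 19
  Job 1: M1 done at 16, M2 done at 30
  Job 3: M1 done at 25, M2 done at 38
  Job 4: M1 done at 31, M2 done at 42
Makespan = 42

42


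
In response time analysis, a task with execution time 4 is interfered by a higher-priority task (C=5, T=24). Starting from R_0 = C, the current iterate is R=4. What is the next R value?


R_next = C + ceil(R_prev / T_hp) * C_hp
ceil(4 / 24) = ceil(0.1667) = 1
Interference = 1 * 5 = 5
R_next = 4 + 5 = 9

9


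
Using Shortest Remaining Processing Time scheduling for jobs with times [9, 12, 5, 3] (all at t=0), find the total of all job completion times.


Since all jobs arrive at t=0, SRPT equals SPT ordering.
SPT order: [3, 5, 9, 12]
Completion times:
  Job 1: p=3, C=3
  Job 2: p=5, C=8
  Job 3: p=9, C=17
  Job 4: p=12, C=29
Total completion time = 3 + 8 + 17 + 29 = 57

57


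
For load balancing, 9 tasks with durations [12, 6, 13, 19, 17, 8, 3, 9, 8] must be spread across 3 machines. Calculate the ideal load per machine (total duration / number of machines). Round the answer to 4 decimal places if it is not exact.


Total processing time = 12 + 6 + 13 + 19 + 17 + 8 + 3 + 9 + 8 = 95
Number of machines = 3
Ideal balanced load = 95 / 3 = 31.6667

31.6667


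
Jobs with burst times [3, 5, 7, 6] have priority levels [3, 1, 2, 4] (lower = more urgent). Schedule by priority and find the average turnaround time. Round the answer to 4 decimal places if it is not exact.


Sort by priority (ascending = highest first):
Order: [(1, 5), (2, 7), (3, 3), (4, 6)]
Completion times:
  Priority 1, burst=5, C=5
  Priority 2, burst=7, C=12
  Priority 3, burst=3, C=15
  Priority 4, burst=6, C=21
Average turnaround = 53/4 = 13.25

13.25


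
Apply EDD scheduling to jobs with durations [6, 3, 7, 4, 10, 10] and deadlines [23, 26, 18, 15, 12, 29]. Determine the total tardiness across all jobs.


Sort by due date (EDD order): [(10, 12), (4, 15), (7, 18), (6, 23), (3, 26), (10, 29)]
Compute completion times and tardiness:
  Job 1: p=10, d=12, C=10, tardiness=max(0,10-12)=0
  Job 2: p=4, d=15, C=14, tardiness=max(0,14-15)=0
  Job 3: p=7, d=18, C=21, tardiness=max(0,21-18)=3
  Job 4: p=6, d=23, C=27, tardiness=max(0,27-23)=4
  Job 5: p=3, d=26, C=30, tardiness=max(0,30-26)=4
  Job 6: p=10, d=29, C=40, tardiness=max(0,40-29)=11
Total tardiness = 22

22


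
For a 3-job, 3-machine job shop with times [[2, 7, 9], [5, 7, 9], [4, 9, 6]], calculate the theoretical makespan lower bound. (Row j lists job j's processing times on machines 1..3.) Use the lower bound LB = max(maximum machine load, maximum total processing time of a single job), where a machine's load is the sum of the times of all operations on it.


Machine loads:
  Machine 1: 2 + 5 + 4 = 11
  Machine 2: 7 + 7 + 9 = 23
  Machine 3: 9 + 9 + 6 = 24
Max machine load = 24
Job totals:
  Job 1: 18
  Job 2: 21
  Job 3: 19
Max job total = 21
Lower bound = max(24, 21) = 24

24


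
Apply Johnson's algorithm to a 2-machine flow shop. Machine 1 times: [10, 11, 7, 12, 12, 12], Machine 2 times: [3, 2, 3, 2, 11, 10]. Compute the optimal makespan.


Apply Johnson's rule:
  Group 1 (a <= b): []
  Group 2 (a > b): [(5, 12, 11), (6, 12, 10), (1, 10, 3), (3, 7, 3), (2, 11, 2), (4, 12, 2)]
Optimal job order: [5, 6, 1, 3, 2, 4]
Schedule:
  Job 5: M1 done at 12, M2 done at 23
  Job 6: M1 done at 24, M2 done at 34
  Job 1: M1 done at 34, M2 done at 37
  Job 3: M1 done at 41, M2 done at 44
  Job 2: M1 done at 52, M2 done at 54
  Job 4: M1 done at 64, M2 done at 66
Makespan = 66

66


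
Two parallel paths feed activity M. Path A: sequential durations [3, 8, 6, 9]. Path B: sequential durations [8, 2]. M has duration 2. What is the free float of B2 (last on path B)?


ES(B2) = sum of predecessors on chain B = 8
EF(B2) = ES + duration = 8 + 2 = 10
Successor of B2 is M. ES(M) = max(sum(A), sum(B)) = max(26, 10) = 26
Free float = ES(successor) - EF(current) = 26 - 10 = 16

16


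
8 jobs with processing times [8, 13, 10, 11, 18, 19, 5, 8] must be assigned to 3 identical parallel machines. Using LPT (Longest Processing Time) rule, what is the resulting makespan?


Sort jobs in decreasing order (LPT): [19, 18, 13, 11, 10, 8, 8, 5]
Assign each job to the least loaded machine:
  Machine 1: jobs [19, 8, 5], load = 32
  Machine 2: jobs [18, 10], load = 28
  Machine 3: jobs [13, 11, 8], load = 32
Makespan = max load = 32

32


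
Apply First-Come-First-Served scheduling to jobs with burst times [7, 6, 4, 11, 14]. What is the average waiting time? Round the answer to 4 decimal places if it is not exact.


FCFS order (as given): [7, 6, 4, 11, 14]
Waiting times:
  Job 1: wait = 0
  Job 2: wait = 7
  Job 3: wait = 13
  Job 4: wait = 17
  Job 5: wait = 28
Sum of waiting times = 65
Average waiting time = 65/5 = 13.0

13.0


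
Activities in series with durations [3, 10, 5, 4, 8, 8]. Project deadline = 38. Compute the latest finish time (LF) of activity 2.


LF(activity 2) = deadline - sum of successor durations
Successors: activities 3 through 6 with durations [5, 4, 8, 8]
Sum of successor durations = 25
LF = 38 - 25 = 13

13


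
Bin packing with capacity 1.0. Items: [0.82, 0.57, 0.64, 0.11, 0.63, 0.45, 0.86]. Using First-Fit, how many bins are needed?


Place items sequentially using First-Fit:
  Item 0.82 -> new Bin 1
  Item 0.57 -> new Bin 2
  Item 0.64 -> new Bin 3
  Item 0.11 -> Bin 1 (now 0.93)
  Item 0.63 -> new Bin 4
  Item 0.45 -> new Bin 5
  Item 0.86 -> new Bin 6
Total bins used = 6

6


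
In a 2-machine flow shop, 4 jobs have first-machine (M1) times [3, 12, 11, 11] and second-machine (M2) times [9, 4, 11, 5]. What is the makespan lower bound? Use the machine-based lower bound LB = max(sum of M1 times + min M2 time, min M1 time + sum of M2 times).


LB1 = sum(M1 times) + min(M2 times) = 37 + 4 = 41
LB2 = min(M1 times) + sum(M2 times) = 3 + 29 = 32
Lower bound = max(LB1, LB2) = max(41, 32) = 41

41


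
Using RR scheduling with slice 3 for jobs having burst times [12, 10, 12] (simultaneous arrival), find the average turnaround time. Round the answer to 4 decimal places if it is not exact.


Time quantum = 3
Execution trace:
  J1 runs 3 units, time = 3
  J2 runs 3 units, time = 6
  J3 runs 3 units, time = 9
  J1 runs 3 units, time = 12
  J2 runs 3 units, time = 15
  J3 runs 3 units, time = 18
  J1 runs 3 units, time = 21
  J2 runs 3 units, time = 24
  J3 runs 3 units, time = 27
  J1 runs 3 units, time = 30
  J2 runs 1 units, time = 31
  J3 runs 3 units, time = 34
Finish times: [30, 31, 34]
Average turnaround = 95/3 = 31.6667

31.6667
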